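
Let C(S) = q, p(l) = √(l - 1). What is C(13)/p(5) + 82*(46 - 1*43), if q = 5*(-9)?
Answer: 447/2 ≈ 223.50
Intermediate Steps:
p(l) = √(-1 + l)
q = -45
C(S) = -45
C(13)/p(5) + 82*(46 - 1*43) = -45/√(-1 + 5) + 82*(46 - 1*43) = -45/(√4) + 82*(46 - 43) = -45/2 + 82*3 = -45*½ + 246 = -45/2 + 246 = 447/2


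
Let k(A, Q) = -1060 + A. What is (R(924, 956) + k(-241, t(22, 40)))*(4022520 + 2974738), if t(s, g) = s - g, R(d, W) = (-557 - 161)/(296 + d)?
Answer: -2777802968501/305 ≈ -9.1076e+9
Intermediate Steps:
R(d, W) = -718/(296 + d)
(R(924, 956) + k(-241, t(22, 40)))*(4022520 + 2974738) = (-718/(296 + 924) + (-1060 - 241))*(4022520 + 2974738) = (-718/1220 - 1301)*6997258 = (-718*1/1220 - 1301)*6997258 = (-359/610 - 1301)*6997258 = -793969/610*6997258 = -2777802968501/305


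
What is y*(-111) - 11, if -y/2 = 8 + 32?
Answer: 8869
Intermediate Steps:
y = -80 (y = -2*(8 + 32) = -2*40 = -80)
y*(-111) - 11 = -80*(-111) - 11 = 8880 - 11 = 8869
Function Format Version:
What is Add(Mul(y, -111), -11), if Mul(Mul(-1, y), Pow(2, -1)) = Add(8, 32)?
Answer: 8869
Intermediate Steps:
y = -80 (y = Mul(-2, Add(8, 32)) = Mul(-2, 40) = -80)
Add(Mul(y, -111), -11) = Add(Mul(-80, -111), -11) = Add(8880, -11) = 8869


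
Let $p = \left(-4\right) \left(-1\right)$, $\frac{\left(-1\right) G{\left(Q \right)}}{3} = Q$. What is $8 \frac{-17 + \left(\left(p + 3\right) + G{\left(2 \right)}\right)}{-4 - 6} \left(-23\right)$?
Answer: $- \frac{1472}{5} \approx -294.4$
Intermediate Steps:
$G{\left(Q \right)} = - 3 Q$
$p = 4$
$8 \frac{-17 + \left(\left(p + 3\right) + G{\left(2 \right)}\right)}{-4 - 6} \left(-23\right) = 8 \frac{-17 + \left(\left(4 + 3\right) - 6\right)}{-4 - 6} \left(-23\right) = 8 \frac{-17 + \left(7 - 6\right)}{-10} \left(-23\right) = 8 \left(-17 + 1\right) \left(- \frac{1}{10}\right) \left(-23\right) = 8 \left(\left(-16\right) \left(- \frac{1}{10}\right)\right) \left(-23\right) = 8 \cdot \frac{8}{5} \left(-23\right) = \frac{64}{5} \left(-23\right) = - \frac{1472}{5}$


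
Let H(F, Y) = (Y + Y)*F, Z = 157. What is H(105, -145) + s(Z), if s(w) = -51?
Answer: -30501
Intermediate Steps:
H(F, Y) = 2*F*Y (H(F, Y) = (2*Y)*F = 2*F*Y)
H(105, -145) + s(Z) = 2*105*(-145) - 51 = -30450 - 51 = -30501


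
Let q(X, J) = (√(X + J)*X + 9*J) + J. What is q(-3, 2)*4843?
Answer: 96860 - 14529*I ≈ 96860.0 - 14529.0*I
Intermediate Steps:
q(X, J) = 10*J + X*√(J + X) (q(X, J) = (√(J + X)*X + 9*J) + J = (X*√(J + X) + 9*J) + J = (9*J + X*√(J + X)) + J = 10*J + X*√(J + X))
q(-3, 2)*4843 = (10*2 - 3*√(2 - 3))*4843 = (20 - 3*I)*4843 = 96860 - 14529*I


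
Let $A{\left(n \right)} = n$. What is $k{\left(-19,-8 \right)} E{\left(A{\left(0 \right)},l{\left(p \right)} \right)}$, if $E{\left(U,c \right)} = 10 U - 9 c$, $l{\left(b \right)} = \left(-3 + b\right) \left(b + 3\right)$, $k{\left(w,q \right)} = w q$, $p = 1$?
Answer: $10944$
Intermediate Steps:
$k{\left(w,q \right)} = q w$
$l{\left(b \right)} = \left(-3 + b\right) \left(3 + b\right)$
$E{\left(U,c \right)} = - 9 c + 10 U$
$k{\left(-19,-8 \right)} E{\left(A{\left(0 \right)},l{\left(p \right)} \right)} = \left(-8\right) \left(-19\right) \left(- 9 \left(-9 + 1^{2}\right) + 10 \cdot 0\right) = 152 \left(- 9 \left(-9 + 1\right) + 0\right) = 152 \left(\left(-9\right) \left(-8\right) + 0\right) = 152 \left(72 + 0\right) = 152 \cdot 72 = 10944$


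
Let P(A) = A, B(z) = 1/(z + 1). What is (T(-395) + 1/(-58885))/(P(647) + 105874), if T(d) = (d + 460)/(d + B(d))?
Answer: -1508200481/976193748787635 ≈ -1.5450e-6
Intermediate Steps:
B(z) = 1/(1 + z)
T(d) = (460 + d)/(d + 1/(1 + d)) (T(d) = (d + 460)/(d + 1/(1 + d)) = (460 + d)/(d + 1/(1 + d)))
(T(-395) + 1/(-58885))/(P(647) + 105874) = ((1 - 395)*(460 - 395)/(1 - 395*(1 - 395)) + 1/(-58885))/(647 + 105874) = (-394*65/(1 - 395*(-394)) - 1/58885)/106521 = (-394*65/(1 + 155630) - 1/58885)*(1/106521) = (-394*65/155631 - 1/58885)*(1/106521) = ((1/155631)*(-394)*65 - 1/58885)*(1/106521) = (-25610/155631 - 1/58885)*(1/106521) = -1508200481/9164331435*1/106521 = -1508200481/976193748787635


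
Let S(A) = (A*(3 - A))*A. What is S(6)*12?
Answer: -1296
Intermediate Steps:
S(A) = A²*(3 - A)
S(6)*12 = (6²*(3 - 1*6))*12 = (36*(3 - 6))*12 = (36*(-3))*12 = -108*12 = -1296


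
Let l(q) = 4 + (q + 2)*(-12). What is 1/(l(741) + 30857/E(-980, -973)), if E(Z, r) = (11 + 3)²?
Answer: -196/1715895 ≈ -0.00011423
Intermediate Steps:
E(Z, r) = 196 (E(Z, r) = 14² = 196)
l(q) = -20 - 12*q (l(q) = 4 + (2 + q)*(-12) = 4 + (-24 - 12*q) = -20 - 12*q)
1/(l(741) + 30857/E(-980, -973)) = 1/((-20 - 12*741) + 30857/196) = 1/((-20 - 8892) + 30857*(1/196)) = 1/(-8912 + 30857/196) = 1/(-1715895/196) = -196/1715895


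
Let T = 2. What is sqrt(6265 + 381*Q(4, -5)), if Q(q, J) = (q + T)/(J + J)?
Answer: sqrt(150910)/5 ≈ 77.694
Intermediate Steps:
Q(q, J) = (2 + q)/(2*J) (Q(q, J) = (q + 2)/(J + J) = (2 + q)/((2*J)) = (2 + q)*(1/(2*J)) = (2 + q)/(2*J))
sqrt(6265 + 381*Q(4, -5)) = sqrt(6265 + 381*((1/2)*(2 + 4)/(-5))) = sqrt(6265 + 381*((1/2)*(-1/5)*6)) = sqrt(6265 + 381*(-3/5)) = sqrt(6265 - 1143/5) = sqrt(30182/5) = sqrt(150910)/5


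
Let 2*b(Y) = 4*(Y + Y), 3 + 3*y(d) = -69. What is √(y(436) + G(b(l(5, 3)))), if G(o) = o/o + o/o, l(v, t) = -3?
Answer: I*√22 ≈ 4.6904*I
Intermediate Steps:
y(d) = -24 (y(d) = -1 + (⅓)*(-69) = -1 - 23 = -24)
b(Y) = 4*Y (b(Y) = (4*(Y + Y))/2 = (4*(2*Y))/2 = (8*Y)/2 = 4*Y)
G(o) = 2 (G(o) = 1 + 1 = 2)
√(y(436) + G(b(l(5, 3)))) = √(-24 + 2) = √(-22) = I*√22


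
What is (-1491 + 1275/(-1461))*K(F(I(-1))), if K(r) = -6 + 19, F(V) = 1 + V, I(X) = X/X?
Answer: -9445046/487 ≈ -19394.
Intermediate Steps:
I(X) = 1
K(r) = 13
(-1491 + 1275/(-1461))*K(F(I(-1))) = (-1491 + 1275/(-1461))*13 = (-1491 + 1275*(-1/1461))*13 = (-1491 - 425/487)*13 = -726542/487*13 = -9445046/487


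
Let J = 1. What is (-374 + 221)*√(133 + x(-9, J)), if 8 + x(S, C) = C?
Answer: -459*√14 ≈ -1717.4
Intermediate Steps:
x(S, C) = -8 + C
(-374 + 221)*√(133 + x(-9, J)) = (-374 + 221)*√(133 + (-8 + 1)) = -153*√(133 - 7) = -459*√14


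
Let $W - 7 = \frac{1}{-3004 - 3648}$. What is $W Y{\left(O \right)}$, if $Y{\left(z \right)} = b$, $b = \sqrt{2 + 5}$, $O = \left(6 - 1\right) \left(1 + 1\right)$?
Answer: $\frac{46563 \sqrt{7}}{6652} \approx 18.52$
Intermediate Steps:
$W = \frac{46563}{6652}$ ($W = 7 + \frac{1}{-3004 - 3648} = 7 + \frac{1}{-6652} = 7 - \frac{1}{6652} = \frac{46563}{6652} \approx 6.9998$)
$O = 10$ ($O = 5 \cdot 2 = 10$)
$b = \sqrt{7} \approx 2.6458$
$Y{\left(z \right)} = \sqrt{7}$
$W Y{\left(O \right)} = \frac{46563 \sqrt{7}}{6652}$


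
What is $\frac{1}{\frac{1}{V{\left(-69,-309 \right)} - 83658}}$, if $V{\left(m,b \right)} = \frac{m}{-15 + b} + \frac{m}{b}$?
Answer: $- \frac{930606739}{11124} \approx -83658.0$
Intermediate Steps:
$V{\left(m,b \right)} = \frac{m}{b} + \frac{m}{-15 + b}$
$\frac{1}{\frac{1}{V{\left(-69,-309 \right)} - 83658}} = \frac{1}{\frac{1}{- \frac{69 \left(-15 + 2 \left(-309\right)\right)}{\left(-309\right) \left(-15 - 309\right)} - 83658}} = \frac{1}{\frac{1}{\left(-69\right) \left(- \frac{1}{309}\right) \frac{1}{-324} \left(-15 - 618\right) - 83658}} = \frac{1}{\frac{1}{\left(-69\right) \left(- \frac{1}{309}\right) \left(- \frac{1}{324}\right) \left(-633\right) - 83658}} = \frac{1}{\frac{1}{\frac{4853}{11124} - 83658}} = \frac{1}{\frac{1}{- \frac{930606739}{11124}}} = \frac{1}{- \frac{11124}{930606739}} = - \frac{930606739}{11124}$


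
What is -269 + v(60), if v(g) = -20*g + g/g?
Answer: -1468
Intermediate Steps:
v(g) = 1 - 20*g (v(g) = -20*g + 1 = 1 - 20*g)
-269 + v(60) = -269 + (1 - 20*60) = -269 + (1 - 1200) = -269 - 1199 = -1468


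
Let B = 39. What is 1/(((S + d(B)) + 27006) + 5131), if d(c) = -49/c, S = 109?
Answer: 39/1257545 ≈ 3.1013e-5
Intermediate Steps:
1/(((S + d(B)) + 27006) + 5131) = 1/(((109 - 49/39) + 27006) + 5131) = 1/((4202/39 + 27006) + 5131) = 1/(1057436/39 + 5131) = 1/(1257545/39) = 39/1257545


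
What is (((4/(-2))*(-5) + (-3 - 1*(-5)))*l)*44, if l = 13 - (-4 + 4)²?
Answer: 6864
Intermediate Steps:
l = 13 (l = 13 - 1*0² = 13 - 1*0 = 13 + 0 = 13)
(((4/(-2))*(-5) + (-3 - 1*(-5)))*l)*44 = (((4/(-2))*(-5) + (-3 - 1*(-5)))*13)*44 = (((4*(-½))*(-5) + (-3 + 5))*13)*44 = ((-2*(-5) + 2)*13)*44 = ((10 + 2)*13)*44 = (12*13)*44 = 156*44 = 6864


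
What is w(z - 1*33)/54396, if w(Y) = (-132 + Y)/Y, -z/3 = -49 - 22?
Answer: 1/203985 ≈ 4.9023e-6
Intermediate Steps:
z = 213 (z = -3*(-49 - 22) = -3*(-71) = 213)
w(Y) = (-132 + Y)/Y
w(z - 1*33)/54396 = ((-132 + (213 - 1*33))/(213 - 1*33))/54396 = ((-132 + (213 - 33))/(213 - 33))*(1/54396) = ((-132 + 180)/180)*(1/54396) = ((1/180)*48)*(1/54396) = (4/15)*(1/54396) = 1/203985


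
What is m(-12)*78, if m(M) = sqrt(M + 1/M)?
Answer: 13*I*sqrt(435) ≈ 271.14*I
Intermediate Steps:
m(M) = sqrt(M + 1/M)
m(-12)*78 = sqrt(-12 + 1/(-12))*78 = sqrt(-12 - 1/12)*78 = sqrt(-145/12)*78 = (I*sqrt(435)/6)*78 = 13*I*sqrt(435)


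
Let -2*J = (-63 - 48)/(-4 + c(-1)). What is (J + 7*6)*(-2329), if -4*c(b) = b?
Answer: -316744/5 ≈ -63349.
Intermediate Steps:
c(b) = -b/4
J = -74/5 (J = -(-63 - 48)/(2*(-4 - ¼*(-1))) = -(-111)/(2*(-4 + ¼)) = -(-111)/(2*(-15/4)) = -(-111)*(-4)/(2*15) = -½*148/5 = -74/5 ≈ -14.800)
(J + 7*6)*(-2329) = (-74/5 + 7*6)*(-2329) = (-74/5 + 42)*(-2329) = (136/5)*(-2329) = -316744/5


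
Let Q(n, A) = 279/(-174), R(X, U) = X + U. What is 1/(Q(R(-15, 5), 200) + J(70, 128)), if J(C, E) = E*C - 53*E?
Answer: 58/126115 ≈ 0.00045990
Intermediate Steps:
R(X, U) = U + X
J(C, E) = -53*E + C*E (J(C, E) = C*E - 53*E = -53*E + C*E)
Q(n, A) = -93/58 (Q(n, A) = 279*(-1/174) = -93/58)
1/(Q(R(-15, 5), 200) + J(70, 128)) = 1/(-93/58 + 128*(-53 + 70)) = 1/(-93/58 + 128*17) = 1/(-93/58 + 2176) = 1/(126115/58) = 58/126115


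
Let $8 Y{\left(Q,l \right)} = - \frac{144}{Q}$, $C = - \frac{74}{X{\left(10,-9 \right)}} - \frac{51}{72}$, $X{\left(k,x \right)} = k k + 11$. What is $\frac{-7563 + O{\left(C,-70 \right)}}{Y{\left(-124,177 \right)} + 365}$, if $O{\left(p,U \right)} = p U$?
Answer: $- \frac{925877}{45278} \approx -20.449$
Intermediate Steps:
$X{\left(k,x \right)} = 11 + k^{2}$ ($X{\left(k,x \right)} = k^{2} + 11 = 11 + k^{2}$)
$C = - \frac{11}{8}$ ($C = - \frac{74}{11 + 10^{2}} - \frac{51}{72} = - \frac{74}{11 + 100} - \frac{17}{24} = - \frac{74}{111} - \frac{17}{24} = \left(-74\right) \frac{1}{111} - \frac{17}{24} = - \frac{2}{3} - \frac{17}{24} = - \frac{11}{8} \approx -1.375$)
$Y{\left(Q,l \right)} = - \frac{18}{Q}$ ($Y{\left(Q,l \right)} = \frac{\left(-144\right) \frac{1}{Q}}{8} = - \frac{18}{Q}$)
$O{\left(p,U \right)} = U p$
$\frac{-7563 + O{\left(C,-70 \right)}}{Y{\left(-124,177 \right)} + 365} = \frac{-7563 - - \frac{385}{4}}{- \frac{18}{-124} + 365} = \frac{-7563 + \frac{385}{4}}{\left(-18\right) \left(- \frac{1}{124}\right) + 365} = - \frac{29867}{4 \left(\frac{9}{62} + 365\right)} = - \frac{29867}{4 \cdot \frac{22639}{62}} = \left(- \frac{29867}{4}\right) \frac{62}{22639} = - \frac{925877}{45278}$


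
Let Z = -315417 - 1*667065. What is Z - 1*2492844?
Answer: -3475326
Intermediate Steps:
Z = -982482 (Z = -315417 - 667065 = -982482)
Z - 1*2492844 = -982482 - 1*2492844 = -982482 - 2492844 = -3475326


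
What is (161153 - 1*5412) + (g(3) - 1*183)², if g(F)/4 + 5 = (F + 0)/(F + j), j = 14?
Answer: 56835870/289 ≈ 1.9666e+5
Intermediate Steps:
g(F) = -20 + 4*F/(14 + F) (g(F) = -20 + 4*((F + 0)/(F + 14)) = -20 + 4*(F/(14 + F)) = -20 + 4*F/(14 + F))
(161153 - 1*5412) + (g(3) - 1*183)² = (161153 - 1*5412) + (8*(-35 - 2*3)/(14 + 3) - 1*183)² = (161153 - 5412) + (8*(-35 - 6)/17 - 183)² = 155741 + (8*(1/17)*(-41) - 183)² = 155741 + (-328/17 - 183)² = 155741 + (-3439/17)² = 155741 + 11826721/289 = 56835870/289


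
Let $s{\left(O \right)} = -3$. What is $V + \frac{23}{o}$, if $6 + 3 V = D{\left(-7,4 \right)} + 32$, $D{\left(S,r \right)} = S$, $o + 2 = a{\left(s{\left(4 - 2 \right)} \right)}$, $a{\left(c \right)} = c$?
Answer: $\frac{26}{15} \approx 1.7333$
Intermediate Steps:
$o = -5$ ($o = -2 - 3 = -5$)
$V = \frac{19}{3}$ ($V = -2 + \frac{-7 + 32}{3} = -2 + \frac{1}{3} \cdot 25 = -2 + \frac{25}{3} = \frac{19}{3} \approx 6.3333$)
$V + \frac{23}{o} = \frac{19}{3} + \frac{23}{-5} = \frac{19}{3} + 23 \left(- \frac{1}{5}\right) = \frac{19}{3} - \frac{23}{5} = \frac{26}{15}$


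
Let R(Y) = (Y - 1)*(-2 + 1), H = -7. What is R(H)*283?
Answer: 2264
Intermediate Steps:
R(Y) = 1 - Y (R(Y) = (-1 + Y)*(-1) = 1 - Y)
R(H)*283 = (1 - 1*(-7))*283 = (1 + 7)*283 = 8*283 = 2264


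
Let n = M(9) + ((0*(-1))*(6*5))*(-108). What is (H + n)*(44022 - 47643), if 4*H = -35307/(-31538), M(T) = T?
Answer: -4239014175/126152 ≈ -33602.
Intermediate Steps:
n = 9 (n = 9 + ((0*(-1))*(6*5))*(-108) = 9 + (0*30)*(-108) = 9 + 0*(-108) = 9 + 0 = 9)
H = 35307/126152 (H = (-35307/(-31538))/4 = (-35307*(-1/31538))/4 = (1/4)*(35307/31538) = 35307/126152 ≈ 0.27988)
(H + n)*(44022 - 47643) = (35307/126152 + 9)*(44022 - 47643) = (1170675/126152)*(-3621) = -4239014175/126152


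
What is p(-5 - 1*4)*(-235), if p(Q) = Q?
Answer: 2115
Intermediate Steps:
p(-5 - 1*4)*(-235) = (-5 - 1*4)*(-235) = (-5 - 4)*(-235) = -9*(-235) = 2115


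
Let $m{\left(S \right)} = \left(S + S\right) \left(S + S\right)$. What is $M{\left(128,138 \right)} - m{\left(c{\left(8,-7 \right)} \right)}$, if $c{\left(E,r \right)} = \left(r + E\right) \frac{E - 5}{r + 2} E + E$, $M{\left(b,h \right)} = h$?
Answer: $\frac{2426}{25} \approx 97.04$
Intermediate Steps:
$c{\left(E,r \right)} = E + \frac{E \left(-5 + E\right) \left(E + r\right)}{2 + r}$ ($c{\left(E,r \right)} = \left(E + r\right) \frac{-5 + E}{2 + r} E + E = \frac{\left(-5 + E\right) \left(E + r\right)}{2 + r} E + E = \frac{E \left(-5 + E\right) \left(E + r\right)}{2 + r} + E = E + \frac{E \left(-5 + E\right) \left(E + r\right)}{2 + r}$)
$m{\left(S \right)} = 4 S^{2}$ ($m{\left(S \right)} = 2 S 2 S = 4 S^{2}$)
$M{\left(128,138 \right)} - m{\left(c{\left(8,-7 \right)} \right)} = 138 - 4 \left(\frac{8 \left(2 + 8^{2} - 40 - -28 + 8 \left(-7\right)\right)}{2 - 7}\right)^{2} = 138 - 4 \left(\frac{8 \left(2 + 64 - 40 + 28 - 56\right)}{-5}\right)^{2} = 138 - 4 \left(8 \left(- \frac{1}{5}\right) \left(-2\right)\right)^{2} = 138 - 4 \left(\frac{16}{5}\right)^{2} = 138 - 4 \cdot \frac{256}{25} = 138 - \frac{1024}{25} = \frac{2426}{25}$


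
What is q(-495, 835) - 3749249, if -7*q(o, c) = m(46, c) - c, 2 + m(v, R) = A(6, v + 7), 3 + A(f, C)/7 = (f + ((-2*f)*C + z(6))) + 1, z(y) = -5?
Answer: -26239447/7 ≈ -3.7485e+6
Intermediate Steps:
A(f, C) = -49 + 7*f - 14*C*f (A(f, C) = -21 + 7*((f + ((-2*f)*C - 5)) + 1) = -21 + 7*((f + (-2*C*f - 5)) + 1) = -21 + 7*((f + (-5 - 2*C*f)) + 1) = -21 + 7*((-5 + f - 2*C*f) + 1) = -21 + 7*(-4 + f - 2*C*f) = -21 + (-28 + 7*f - 14*C*f) = -49 + 7*f - 14*C*f)
m(v, R) = -597 - 84*v (m(v, R) = -2 + (-49 + 7*6 - 14*(v + 7)*6) = -2 + (-49 + 42 - 14*(7 + v)*6) = -2 + (-49 + 42 + (-588 - 84*v)) = -2 + (-595 - 84*v) = -597 - 84*v)
q(o, c) = 4461/7 + c/7 (q(o, c) = -((-597 - 84*46) - c)/7 = -((-597 - 3864) - c)/7 = -(-4461 - c)/7 = 4461/7 + c/7)
q(-495, 835) - 3749249 = (4461/7 + (1/7)*835) - 3749249 = (4461/7 + 835/7) - 3749249 = 5296/7 - 3749249 = -26239447/7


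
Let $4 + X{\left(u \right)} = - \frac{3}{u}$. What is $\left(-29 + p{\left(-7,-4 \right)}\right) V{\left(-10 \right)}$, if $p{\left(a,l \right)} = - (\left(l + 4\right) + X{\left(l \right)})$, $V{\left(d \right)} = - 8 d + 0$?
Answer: $-2060$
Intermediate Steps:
$V{\left(d \right)} = - 8 d$
$X{\left(u \right)} = -4 - \frac{3}{u}$
$p{\left(a,l \right)} = - l + \frac{3}{l}$ ($p{\left(a,l \right)} = - (\left(l + 4\right) - \left(4 + \frac{3}{l}\right)) = - (\left(4 + l\right) - \left(4 + \frac{3}{l}\right)) = - (l - \frac{3}{l}) = - l + \frac{3}{l}$)
$\left(-29 + p{\left(-7,-4 \right)}\right) V{\left(-10 \right)} = \left(-29 + \left(\left(-1\right) \left(-4\right) + \frac{3}{-4}\right)\right) \left(\left(-8\right) \left(-10\right)\right) = \left(-29 + \left(4 + 3 \left(- \frac{1}{4}\right)\right)\right) 80 = \left(-29 + \left(4 - \frac{3}{4}\right)\right) 80 = \left(-29 + \frac{13}{4}\right) 80 = \left(- \frac{103}{4}\right) 80 = -2060$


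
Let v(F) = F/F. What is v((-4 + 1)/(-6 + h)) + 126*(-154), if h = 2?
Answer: -19403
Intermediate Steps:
v(F) = 1
v((-4 + 1)/(-6 + h)) + 126*(-154) = 1 + 126*(-154) = 1 - 19404 = -19403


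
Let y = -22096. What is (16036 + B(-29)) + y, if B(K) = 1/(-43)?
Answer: -260581/43 ≈ -6060.0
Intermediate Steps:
B(K) = -1/43
(16036 + B(-29)) + y = (16036 - 1/43) - 22096 = 689547/43 - 22096 = -260581/43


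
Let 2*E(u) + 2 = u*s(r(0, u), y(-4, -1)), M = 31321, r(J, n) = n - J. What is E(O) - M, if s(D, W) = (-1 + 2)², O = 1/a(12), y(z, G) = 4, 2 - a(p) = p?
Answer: -626441/20 ≈ -31322.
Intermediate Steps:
a(p) = 2 - p
O = -⅒ (O = 1/(2 - 1*12) = 1/(2 - 12) = 1/(-10) = -⅒ ≈ -0.10000)
s(D, W) = 1 (s(D, W) = 1² = 1)
E(u) = -1 + u/2 (E(u) = -1 + (u*1)/2 = -1 + u/2)
E(O) - M = (-1 + (½)*(-⅒)) - 1*31321 = (-1 - 1/20) - 31321 = -21/20 - 31321 = -626441/20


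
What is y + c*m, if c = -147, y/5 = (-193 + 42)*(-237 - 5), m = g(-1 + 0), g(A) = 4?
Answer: 182122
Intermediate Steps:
m = 4
y = 182710 (y = 5*((-193 + 42)*(-237 - 5)) = 5*(-151*(-242)) = 5*36542 = 182710)
y + c*m = 182710 - 147*4 = 182710 - 588 = 182122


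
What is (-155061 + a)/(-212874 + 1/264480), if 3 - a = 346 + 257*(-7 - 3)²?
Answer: 47898385920/56300915519 ≈ 0.85076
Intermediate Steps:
a = -26043 (a = 3 - (346 + 257*(-7 - 3)²) = 3 - (346 + 257*(-10)²) = 3 - (346 + 257*100) = 3 - (346 + 25700) = 3 - 1*26046 = 3 - 26046 = -26043)
(-155061 + a)/(-212874 + 1/264480) = (-155061 - 26043)/(-212874 + 1/264480) = -181104/(-212874 + 1/264480) = -181104/(-56300915519/264480) = -181104*(-264480/56300915519) = 47898385920/56300915519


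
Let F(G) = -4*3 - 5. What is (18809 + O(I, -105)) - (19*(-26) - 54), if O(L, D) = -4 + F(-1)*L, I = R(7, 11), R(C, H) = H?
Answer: 19166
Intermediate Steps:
I = 11
F(G) = -17 (F(G) = -12 - 5 = -17)
O(L, D) = -4 - 17*L
(18809 + O(I, -105)) - (19*(-26) - 54) = (18809 + (-4 - 17*11)) - (19*(-26) - 54) = (18809 + (-4 - 187)) - (-494 - 54) = (18809 - 191) - 1*(-548) = 18618 + 548 = 19166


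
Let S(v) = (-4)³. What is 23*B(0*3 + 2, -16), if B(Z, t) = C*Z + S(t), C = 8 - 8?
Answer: -1472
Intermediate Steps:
S(v) = -64
C = 0
B(Z, t) = -64 (B(Z, t) = 0*Z - 64 = 0 - 64 = -64)
23*B(0*3 + 2, -16) = 23*(-64) = -1472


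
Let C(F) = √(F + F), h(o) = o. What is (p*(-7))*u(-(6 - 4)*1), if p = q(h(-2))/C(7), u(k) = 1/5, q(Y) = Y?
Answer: √14/5 ≈ 0.74833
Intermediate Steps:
u(k) = ⅕
C(F) = √2*√F (C(F) = √(2*F) = √2*√F)
p = -√14/7 (p = -2*√14/14 = -√14/7 ≈ -0.53452)
(p*(-7))*u(-(6 - 4)*1) = (-√14/7*(-7))*(⅕) = √14*(⅕) = √14/5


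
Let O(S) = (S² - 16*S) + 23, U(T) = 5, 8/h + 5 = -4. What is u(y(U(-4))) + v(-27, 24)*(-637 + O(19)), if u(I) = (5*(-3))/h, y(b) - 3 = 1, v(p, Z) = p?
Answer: 120447/8 ≈ 15056.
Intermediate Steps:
h = -8/9 (h = 8/(-5 - 4) = 8/(-9) = 8*(-⅑) = -8/9 ≈ -0.88889)
O(S) = 23 + S² - 16*S
y(b) = 4 (y(b) = 3 + 1 = 4)
u(I) = 135/8 (u(I) = (5*(-3))/(-8/9) = -15*(-9/8) = 135/8)
u(y(U(-4))) + v(-27, 24)*(-637 + O(19)) = 135/8 - 27*(-637 + (23 + 19² - 16*19)) = 135/8 - 27*(-637 + (23 + 361 - 304)) = 135/8 - 27*(-637 + 80) = 135/8 - 27*(-557) = 135/8 + 15039 = 120447/8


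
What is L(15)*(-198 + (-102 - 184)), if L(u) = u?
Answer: -7260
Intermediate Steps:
L(15)*(-198 + (-102 - 184)) = 15*(-198 + (-102 - 184)) = 15*(-198 - 286) = 15*(-484) = -7260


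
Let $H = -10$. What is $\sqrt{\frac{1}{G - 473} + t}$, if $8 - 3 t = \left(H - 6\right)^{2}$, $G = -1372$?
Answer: $\frac{i \sqrt{31266805}}{615} \approx 9.0921 i$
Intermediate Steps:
$t = - \frac{248}{3}$ ($t = \frac{8}{3} - \frac{\left(-10 - 6\right)^{2}}{3} = \frac{8}{3} - \frac{\left(-16\right)^{2}}{3} = \frac{8}{3} - \frac{256}{3} = - \frac{248}{3} \approx -82.667$)
$\sqrt{\frac{1}{G - 473} + t} = \sqrt{\frac{1}{-1372 - 473} - \frac{248}{3}} = \sqrt{\frac{1}{-1845} - \frac{248}{3}} = \sqrt{- \frac{1}{1845} - \frac{248}{3}} = \sqrt{- \frac{152521}{1845}} = \frac{i \sqrt{31266805}}{615}$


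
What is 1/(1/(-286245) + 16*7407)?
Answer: 286245/33923467439 ≈ 8.4380e-6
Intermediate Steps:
1/(1/(-286245) + 16*7407) = 1/(-1/286245 + 118512) = 1/(33923467439/286245) = 286245/33923467439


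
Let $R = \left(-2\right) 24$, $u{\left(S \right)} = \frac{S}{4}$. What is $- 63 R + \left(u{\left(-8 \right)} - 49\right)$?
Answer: $2973$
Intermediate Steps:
$u{\left(S \right)} = \frac{S}{4}$ ($u{\left(S \right)} = S \frac{1}{4} = \frac{S}{4}$)
$R = -48$
$- 63 R + \left(u{\left(-8 \right)} - 49\right) = \left(-63\right) \left(-48\right) + \left(\frac{1}{4} \left(-8\right) - 49\right) = 3024 - 51 = 2973$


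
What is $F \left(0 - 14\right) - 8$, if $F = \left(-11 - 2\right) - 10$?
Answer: $314$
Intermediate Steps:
$F = -23$ ($F = -13 - 10 = -23$)
$F \left(0 - 14\right) - 8 = - 23 \left(0 - 14\right) - 8 = \left(-23\right) \left(-14\right) - 8 = 322 - 8 = 314$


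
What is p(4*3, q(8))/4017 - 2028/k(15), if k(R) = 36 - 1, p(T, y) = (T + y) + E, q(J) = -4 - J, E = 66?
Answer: -2714722/46865 ≈ -57.926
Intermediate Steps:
p(T, y) = 66 + T + y (p(T, y) = (T + y) + 66 = 66 + T + y)
k(R) = 35
p(4*3, q(8))/4017 - 2028/k(15) = (66 + 4*3 + (-4 - 1*8))/4017 - 2028/35 = (66 + 12 + (-4 - 8))*(1/4017) - 2028*1/35 = (66 + 12 - 12)*(1/4017) - 2028/35 = 66*(1/4017) - 2028/35 = 22/1339 - 2028/35 = -2714722/46865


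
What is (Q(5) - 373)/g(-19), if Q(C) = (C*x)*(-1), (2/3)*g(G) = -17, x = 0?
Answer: 746/51 ≈ 14.627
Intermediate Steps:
g(G) = -51/2 (g(G) = (3/2)*(-17) = -51/2)
Q(C) = 0 (Q(C) = (C*0)*(-1) = 0*(-1) = 0)
(Q(5) - 373)/g(-19) = (0 - 373)/(-51/2) = -2/51*(-373) = 746/51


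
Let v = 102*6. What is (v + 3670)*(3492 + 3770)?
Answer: 31095884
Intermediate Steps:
v = 612
(v + 3670)*(3492 + 3770) = (612 + 3670)*(3492 + 3770) = 4282*7262 = 31095884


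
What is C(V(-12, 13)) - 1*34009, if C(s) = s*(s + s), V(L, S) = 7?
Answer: -33911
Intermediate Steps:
C(s) = 2*s² (C(s) = s*(2*s) = 2*s²)
C(V(-12, 13)) - 1*34009 = 2*7² - 1*34009 = 2*49 - 34009 = 98 - 34009 = -33911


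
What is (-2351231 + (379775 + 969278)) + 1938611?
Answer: 936433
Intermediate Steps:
(-2351231 + (379775 + 969278)) + 1938611 = (-2351231 + 1349053) + 1938611 = -1002178 + 1938611 = 936433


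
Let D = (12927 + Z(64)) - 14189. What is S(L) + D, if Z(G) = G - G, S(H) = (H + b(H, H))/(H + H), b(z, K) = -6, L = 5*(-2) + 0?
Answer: -6306/5 ≈ -1261.2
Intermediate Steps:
L = -10 (L = -10 + 0 = -10)
S(H) = (-6 + H)/(2*H) (S(H) = (H - 6)/(H + H) = (-6 + H)/((2*H)) = (-6 + H)*(1/(2*H)) = (-6 + H)/(2*H))
Z(G) = 0
D = -1262 (D = (12927 + 0) - 14189 = 12927 - 14189 = -1262)
S(L) + D = (½)*(-6 - 10)/(-10) - 1262 = (½)*(-⅒)*(-16) - 1262 = ⅘ - 1262 = -6306/5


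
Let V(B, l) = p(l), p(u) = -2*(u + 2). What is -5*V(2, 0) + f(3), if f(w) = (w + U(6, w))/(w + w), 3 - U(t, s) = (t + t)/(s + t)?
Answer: 187/9 ≈ 20.778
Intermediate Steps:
p(u) = -4 - 2*u (p(u) = -2*(2 + u) = -4 - 2*u)
U(t, s) = 3 - 2*t/(s + t) (U(t, s) = 3 - (t + t)/(s + t) = 3 - 2*t/(s + t))
V(B, l) = -4 - 2*l
f(w) = (w + (6 + 3*w)/(6 + w))/(2*w) (f(w) = (w + (6 + 3*w)/(w + 6))/(w + w) = (w + (6 + 3*w)/(6 + w))/((2*w)) = (w + (6 + 3*w)/(6 + w))*(1/(2*w)) = (w + (6 + 3*w)/(6 + w))/(2*w))
-5*V(2, 0) + f(3) = -5*(-4 - 2*0) + (½)*(6 + 3² + 9*3)/(3*(6 + 3)) = -5*(-4 + 0) + (½)*(⅓)*(6 + 9 + 27)/9 = -5*(-4) + (½)*(⅓)*(⅑)*42 = 20 + 7/9 = 187/9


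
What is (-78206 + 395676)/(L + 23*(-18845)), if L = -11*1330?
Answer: -63494/89613 ≈ -0.70854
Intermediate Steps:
L = -14630
(-78206 + 395676)/(L + 23*(-18845)) = (-78206 + 395676)/(-14630 + 23*(-18845)) = 317470/(-14630 - 433435) = 317470/(-448065) = 317470*(-1/448065) = -63494/89613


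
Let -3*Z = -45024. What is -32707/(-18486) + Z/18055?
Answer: 867962773/333764730 ≈ 2.6005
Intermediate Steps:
Z = 15008 (Z = -⅓*(-45024) = 15008)
-32707/(-18486) + Z/18055 = -32707/(-18486) + 15008/18055 = -32707*(-1/18486) + 15008*(1/18055) = 32707/18486 + 15008/18055 = 867962773/333764730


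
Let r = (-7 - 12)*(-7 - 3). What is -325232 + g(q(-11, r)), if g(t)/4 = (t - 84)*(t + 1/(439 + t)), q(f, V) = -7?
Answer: -34849963/108 ≈ -3.2269e+5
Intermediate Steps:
r = 190 (r = -19*(-10) = 190)
g(t) = 4*(-84 + t)*(t + 1/(439 + t)) (g(t) = 4*((t - 84)*(t + 1/(439 + t))) = 4*((-84 + t)*(t + 1/(439 + t))) = 4*(-84 + t)*(t + 1/(439 + t)))
-325232 + g(q(-11, r)) = -325232 + 4*(-84 + (-7)³ - 36875*(-7) + 355*(-7)²)/(439 - 7) = -325232 + 4*(-84 - 343 + 258125 + 355*49)/432 = -325232 + 4*(1/432)*(-84 - 343 + 258125 + 17395) = -325232 + 4*(1/432)*275093 = -325232 + 275093/108 = -34849963/108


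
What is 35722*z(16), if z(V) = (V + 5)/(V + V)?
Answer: 375081/16 ≈ 23443.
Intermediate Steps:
z(V) = (5 + V)/(2*V) (z(V) = (5 + V)/((2*V)) = (5 + V)*(1/(2*V)) = (5 + V)/(2*V))
35722*z(16) = 35722*((½)*(5 + 16)/16) = 35722*((½)*(1/16)*21) = 35722*(21/32) = 375081/16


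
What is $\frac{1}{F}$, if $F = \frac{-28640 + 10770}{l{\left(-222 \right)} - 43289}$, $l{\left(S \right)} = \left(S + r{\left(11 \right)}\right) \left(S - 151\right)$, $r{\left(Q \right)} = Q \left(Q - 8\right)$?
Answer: $- \frac{13604}{8935} \approx -1.5226$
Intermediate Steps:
$r{\left(Q \right)} = Q \left(-8 + Q\right)$
$l{\left(S \right)} = \left(-151 + S\right) \left(33 + S\right)$ ($l{\left(S \right)} = \left(S + 11 \left(-8 + 11\right)\right) \left(S - 151\right) = \left(S + 11 \cdot 3\right) \left(-151 + S\right) = \left(S + 33\right) \left(-151 + S\right) = \left(33 + S\right) \left(-151 + S\right) = \left(-151 + S\right) \left(33 + S\right)$)
$F = - \frac{8935}{13604}$ ($F = \frac{-28640 + 10770}{\left(-4983 + \left(-222\right)^{2} - -26196\right) - 43289} = - \frac{17870}{\left(-4983 + 49284 + 26196\right) - 43289} = - \frac{17870}{70497 - 43289} = - \frac{17870}{27208} = \left(-17870\right) \frac{1}{27208} = - \frac{8935}{13604} \approx -0.65679$)
$\frac{1}{F} = \frac{1}{- \frac{8935}{13604}} = - \frac{13604}{8935}$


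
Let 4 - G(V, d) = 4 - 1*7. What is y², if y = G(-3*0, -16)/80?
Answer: 49/6400 ≈ 0.0076562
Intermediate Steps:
G(V, d) = 7 (G(V, d) = 4 - (4 - 1*7) = 4 - (4 - 7) = 4 - 1*(-3) = 4 + 3 = 7)
y = 7/80 ≈ 0.087500
y² = (7/80)² = 49/6400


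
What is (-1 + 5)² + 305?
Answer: 321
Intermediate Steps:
(-1 + 5)² + 305 = 4² + 305 = 16 + 305 = 321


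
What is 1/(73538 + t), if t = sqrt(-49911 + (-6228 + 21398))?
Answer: 73538/5407872185 - 7*I*sqrt(709)/5407872185 ≈ 1.3598e-5 - 3.4466e-8*I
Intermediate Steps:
t = 7*I*sqrt(709) (t = sqrt(-49911 + 15170) = sqrt(-34741) = 7*I*sqrt(709) ≈ 186.39*I)
1/(73538 + t) = 1/(73538 + 7*I*sqrt(709))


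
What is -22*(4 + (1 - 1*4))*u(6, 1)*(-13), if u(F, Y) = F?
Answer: 1716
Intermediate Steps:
-22*(4 + (1 - 1*4))*u(6, 1)*(-13) = -22*(4 + (1 - 1*4))*6*(-13) = -22*(4 + (1 - 4))*6*(-13) = -22*(4 - 3)*6*(-13) = -22*6*(-13) = -132*(-13) = 1716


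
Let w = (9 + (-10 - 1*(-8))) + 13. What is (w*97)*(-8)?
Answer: -15520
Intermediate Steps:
w = 20 (w = (9 + (-10 + 8)) + 13 = (9 - 2) + 13 = 7 + 13 = 20)
(w*97)*(-8) = (20*97)*(-8) = 1940*(-8) = -15520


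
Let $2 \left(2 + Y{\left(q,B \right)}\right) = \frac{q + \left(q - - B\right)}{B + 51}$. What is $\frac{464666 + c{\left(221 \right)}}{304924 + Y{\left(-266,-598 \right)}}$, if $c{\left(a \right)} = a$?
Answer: $\frac{254293189}{166792899} \approx 1.5246$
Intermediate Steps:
$Y{\left(q,B \right)} = -2 + \frac{B + 2 q}{2 \left(51 + B\right)}$ ($Y{\left(q,B \right)} = -2 + \frac{\left(q + \left(q - - B\right)\right) \frac{1}{B + 51}}{2} = -2 + \frac{\left(q + \left(q + B\right)\right) \frac{1}{51 + B}}{2} = -2 + \frac{\left(q + \left(B + q\right)\right) \frac{1}{51 + B}}{2} = -2 + \frac{\left(B + 2 q\right) \frac{1}{51 + B}}{2} = -2 + \frac{\frac{1}{51 + B} \left(B + 2 q\right)}{2} = -2 + \frac{B + 2 q}{2 \left(51 + B\right)}$)
$\frac{464666 + c{\left(221 \right)}}{304924 + Y{\left(-266,-598 \right)}} = \frac{464666 + 221}{304924 + \frac{-102 - 266 - -897}{51 - 598}} = \frac{464887}{304924 + \frac{-102 - 266 + 897}{-547}} = \frac{464887}{304924 - \frac{529}{547}} = \frac{464887}{\frac{166792899}{547}} = 464887 \cdot \frac{547}{166792899} = \frac{254293189}{166792899}$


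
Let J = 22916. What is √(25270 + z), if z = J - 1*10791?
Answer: 3*√4155 ≈ 193.38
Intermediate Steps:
z = 12125 (z = 22916 - 1*10791 = 22916 - 10791 = 12125)
√(25270 + z) = √(25270 + 12125) = √37395 = 3*√4155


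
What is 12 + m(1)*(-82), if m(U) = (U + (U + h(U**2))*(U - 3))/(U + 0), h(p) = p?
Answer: 258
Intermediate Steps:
m(U) = (U + (-3 + U)*(U + U**2))/U (m(U) = (U + (U + U**2)*(U - 3))/(U + 0) = (U + (U + U**2)*(-3 + U))/U = (U + (-3 + U)*(U + U**2))/U)
12 + m(1)*(-82) = 12 + (-2 + 1**2 - 2*1)*(-82) = 12 + (-2 + 1 - 2)*(-82) = 12 - 3*(-82) = 12 + 246 = 258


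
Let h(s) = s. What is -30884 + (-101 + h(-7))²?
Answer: -19220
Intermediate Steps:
-30884 + (-101 + h(-7))² = -30884 + (-101 - 7)² = -30884 + (-108)² = -30884 + 11664 = -19220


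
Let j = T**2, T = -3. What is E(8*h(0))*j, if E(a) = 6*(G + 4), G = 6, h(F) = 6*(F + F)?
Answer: 540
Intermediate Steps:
h(F) = 12*F (h(F) = 6*(2*F) = 12*F)
E(a) = 60 (E(a) = 6*(6 + 4) = 6*10 = 60)
j = 9 (j = (-3)**2 = 9)
E(8*h(0))*j = 60*9 = 540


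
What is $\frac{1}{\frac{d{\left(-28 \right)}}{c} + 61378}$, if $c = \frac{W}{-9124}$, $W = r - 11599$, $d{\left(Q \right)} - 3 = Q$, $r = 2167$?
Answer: $\frac{2358}{144672299} \approx 1.6299 \cdot 10^{-5}$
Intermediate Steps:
$d{\left(Q \right)} = 3 + Q$
$W = -9432$ ($W = 2167 - 11599 = -9432$)
$c = \frac{2358}{2281}$ ($c = - \frac{9432}{-9124} = \left(-9432\right) \left(- \frac{1}{9124}\right) = \frac{2358}{2281} \approx 1.0338$)
$\frac{1}{\frac{d{\left(-28 \right)}}{c} + 61378} = \frac{1}{\frac{3 - 28}{\frac{2358}{2281}} + 61378} = \frac{1}{\left(-25\right) \frac{2281}{2358} + 61378} = \frac{1}{- \frac{57025}{2358} + 61378} = \frac{1}{\frac{144672299}{2358}} = \frac{2358}{144672299}$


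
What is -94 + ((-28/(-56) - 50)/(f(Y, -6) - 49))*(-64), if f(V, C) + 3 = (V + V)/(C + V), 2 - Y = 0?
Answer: -8150/53 ≈ -153.77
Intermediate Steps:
Y = 2 (Y = 2 - 1*0 = 2 + 0 = 2)
f(V, C) = -3 + 2*V/(C + V) (f(V, C) = -3 + (V + V)/(C + V) = -3 + (2*V)/(C + V) = -3 + 2*V/(C + V))
-94 + ((-28/(-56) - 50)/(f(Y, -6) - 49))*(-64) = -94 + ((-28/(-56) - 50)/((-1*2 - 3*(-6))/(-6 + 2) - 49))*(-64) = -94 + ((-28*(-1/56) - 50)/((-2 + 18)/(-4) - 49))*(-64) = -94 + ((½ - 50)/(-¼*16 - 49))*(-64) = -94 - 99/(2*(-4 - 49))*(-64) = -94 - 99/2/(-53)*(-64) = -94 - 99/2*(-1/53)*(-64) = -94 + (99/106)*(-64) = -94 - 3168/53 = -8150/53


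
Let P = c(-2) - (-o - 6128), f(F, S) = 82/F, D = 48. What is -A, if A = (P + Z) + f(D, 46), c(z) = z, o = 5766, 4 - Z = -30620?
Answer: -1020425/24 ≈ -42518.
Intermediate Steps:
Z = 30624 (Z = 4 - 1*(-30620) = 4 + 30620 = 30624)
P = 11892 (P = -2 - (-1*5766 - 6128) = -2 - (-5766 - 6128) = -2 - 1*(-11894) = -2 + 11894 = 11892)
A = 1020425/24 (A = (11892 + 30624) + 82/48 = 42516 + 82*(1/48) = 42516 + 41/24 = 1020425/24 ≈ 42518.)
-A = -1*1020425/24 = -1020425/24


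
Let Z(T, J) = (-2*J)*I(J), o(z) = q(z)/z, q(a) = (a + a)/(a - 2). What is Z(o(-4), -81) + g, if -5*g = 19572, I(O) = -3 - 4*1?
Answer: -25242/5 ≈ -5048.4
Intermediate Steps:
I(O) = -7 (I(O) = -3 - 4 = -7)
g = -19572/5 (g = -⅕*19572 = -19572/5 ≈ -3914.4)
q(a) = 2*a/(-2 + a) (q(a) = (2*a)/(-2 + a) = 2*a/(-2 + a))
o(z) = 2/(-2 + z) (o(z) = (2*z/(-2 + z))/z = 2/(-2 + z))
Z(T, J) = 14*J (Z(T, J) = -2*J*(-7) = 14*J)
Z(o(-4), -81) + g = 14*(-81) - 19572/5 = -1134 - 19572/5 = -25242/5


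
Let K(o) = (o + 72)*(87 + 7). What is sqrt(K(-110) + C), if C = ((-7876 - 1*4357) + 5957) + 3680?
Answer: 2*I*sqrt(1542) ≈ 78.537*I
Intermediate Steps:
C = -2596 (C = ((-7876 - 4357) + 5957) + 3680 = (-12233 + 5957) + 3680 = -6276 + 3680 = -2596)
K(o) = 6768 + 94*o (K(o) = (72 + o)*94 = 6768 + 94*o)
sqrt(K(-110) + C) = sqrt((6768 + 94*(-110)) - 2596) = sqrt((6768 - 10340) - 2596) = sqrt(-3572 - 2596) = sqrt(-6168) = 2*I*sqrt(1542)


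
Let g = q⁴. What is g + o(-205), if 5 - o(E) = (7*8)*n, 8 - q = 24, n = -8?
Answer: 65989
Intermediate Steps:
q = -16 (q = 8 - 1*24 = 8 - 24 = -16)
g = 65536 (g = (-16)⁴ = 65536)
o(E) = 453 (o(E) = 5 - 7*8*(-8) = 5 - 56*(-8) = 5 - 1*(-448) = 5 + 448 = 453)
g + o(-205) = 65536 + 453 = 65989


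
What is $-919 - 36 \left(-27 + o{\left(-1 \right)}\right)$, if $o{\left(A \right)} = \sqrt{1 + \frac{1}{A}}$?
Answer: $53$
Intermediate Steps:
$-919 - 36 \left(-27 + o{\left(-1 \right)}\right) = -919 - 36 \left(-27 + \sqrt{\frac{1 - 1}{-1}}\right) = -919 - 36 \left(-27 + \sqrt{\left(-1\right) 0}\right) = -919 - 36 \left(-27 + \sqrt{0}\right) = -919 - 36 \left(-27 + 0\right) = -919 - 36 \left(-27\right) = -919 - -972 = -919 + 972 = 53$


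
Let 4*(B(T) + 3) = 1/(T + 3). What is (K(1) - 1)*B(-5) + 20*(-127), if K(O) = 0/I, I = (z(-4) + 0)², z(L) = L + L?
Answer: -20295/8 ≈ -2536.9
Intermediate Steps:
z(L) = 2*L
I = 64 (I = (2*(-4) + 0)² = (-8 + 0)² = (-8)² = 64)
K(O) = 0 (K(O) = 0/64 = 0*(1/64) = 0)
B(T) = -3 + 1/(4*(3 + T)) (B(T) = -3 + 1/(4*(T + 3)) = -3 + 1/(4*(3 + T)))
(K(1) - 1)*B(-5) + 20*(-127) = (0 - 1)*((-35 - 12*(-5))/(4*(3 - 5))) + 20*(-127) = -(-35 + 60)/(4*(-2)) - 2540 = -(-1)*25/(4*2) - 2540 = -1*(-25/8) - 2540 = 25/8 - 2540 = -20295/8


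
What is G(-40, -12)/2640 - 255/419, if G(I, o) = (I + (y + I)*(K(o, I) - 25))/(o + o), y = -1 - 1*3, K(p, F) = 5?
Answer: -137573/221232 ≈ -0.62185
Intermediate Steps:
y = -4 (y = -1 - 3 = -4)
G(I, o) = (80 - 19*I)/(2*o) (G(I, o) = (I + (-4 + I)*(5 - 25))/(o + o) = (I + (-4 + I)*(-20))/((2*o)) = (I + (80 - 20*I))*(1/(2*o)) = (80 - 19*I)*(1/(2*o)) = (80 - 19*I)/(2*o))
G(-40, -12)/2640 - 255/419 = ((1/2)*(80 - 19*(-40))/(-12))/2640 - 255/419 = ((1/2)*(-1/12)*(80 + 760))*(1/2640) - 255*1/419 = ((1/2)*(-1/12)*840)*(1/2640) - 255/419 = -35*1/2640 - 255/419 = -7/528 - 255/419 = -137573/221232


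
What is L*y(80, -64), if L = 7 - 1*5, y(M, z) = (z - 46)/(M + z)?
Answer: -55/4 ≈ -13.750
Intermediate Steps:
y(M, z) = (-46 + z)/(M + z)
L = 2 (L = 7 - 5 = 2)
L*y(80, -64) = 2*((-46 - 64)/(80 - 64)) = 2*(-110/16) = 2*((1/16)*(-110)) = 2*(-55/8) = -55/4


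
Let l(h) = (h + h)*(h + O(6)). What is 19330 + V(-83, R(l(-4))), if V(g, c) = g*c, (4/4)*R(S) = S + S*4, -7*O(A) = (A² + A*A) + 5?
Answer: -30470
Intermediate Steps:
O(A) = -5/7 - 2*A²/7 (O(A) = -((A² + A*A) + 5)/7 = -((A² + A²) + 5)/7 = -(2*A² + 5)/7 = -(5 + 2*A²)/7 = -5/7 - 2*A²/7)
l(h) = 2*h*(-11 + h) (l(h) = (h + h)*(h + (-5/7 - 2/7*6²)) = (2*h)*(h + (-5/7 - 2/7*36)) = (2*h)*(h + (-5/7 - 72/7)) = (2*h)*(h - 11) = (2*h)*(-11 + h) = 2*h*(-11 + h))
R(S) = 5*S (R(S) = S + S*4 = S + 4*S = 5*S)
V(g, c) = c*g
19330 + V(-83, R(l(-4))) = 19330 + (5*(2*(-4)*(-11 - 4)))*(-83) = 19330 + (5*(2*(-4)*(-15)))*(-83) = 19330 + (5*120)*(-83) = 19330 + 600*(-83) = 19330 - 49800 = -30470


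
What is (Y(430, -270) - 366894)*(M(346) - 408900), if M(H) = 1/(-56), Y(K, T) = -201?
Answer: 8405888515095/56 ≈ 1.5011e+11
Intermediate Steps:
M(H) = -1/56
(Y(430, -270) - 366894)*(M(346) - 408900) = (-201 - 366894)*(-1/56 - 408900) = -367095*(-22898401/56) = 8405888515095/56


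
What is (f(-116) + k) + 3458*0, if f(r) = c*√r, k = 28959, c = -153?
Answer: 28959 - 306*I*√29 ≈ 28959.0 - 1647.9*I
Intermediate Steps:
f(r) = -153*√r
(f(-116) + k) + 3458*0 = (-306*I*√29 + 28959) + 3458*0 = (-306*I*√29 + 28959) + 0 = (28959 - 306*I*√29) + 0 = 28959 - 306*I*√29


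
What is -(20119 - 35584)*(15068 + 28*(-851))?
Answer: -135473400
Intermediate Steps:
-(20119 - 35584)*(15068 + 28*(-851)) = -(-15465)*(15068 - 23828) = -(-15465)*(-8760) = -1*135473400 = -135473400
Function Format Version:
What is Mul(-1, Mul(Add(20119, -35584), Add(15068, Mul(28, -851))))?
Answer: -135473400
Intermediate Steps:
Mul(-1, Mul(Add(20119, -35584), Add(15068, Mul(28, -851)))) = Mul(-1, Mul(-15465, Add(15068, -23828))) = Mul(-1, Mul(-15465, -8760)) = Mul(-1, 135473400) = -135473400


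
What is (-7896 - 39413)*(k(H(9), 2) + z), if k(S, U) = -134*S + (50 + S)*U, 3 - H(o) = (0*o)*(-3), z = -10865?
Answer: 528015749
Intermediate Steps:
H(o) = 3 (H(o) = 3 - 0*o*(-3) = 3 - 0*(-3) = 3 - 1*0 = 3 + 0 = 3)
k(S, U) = -134*S + U*(50 + S)
(-7896 - 39413)*(k(H(9), 2) + z) = (-7896 - 39413)*((-134*3 + 50*2 + 3*2) - 10865) = -47309*((-402 + 100 + 6) - 10865) = -47309*(-296 - 10865) = -47309*(-11161) = 528015749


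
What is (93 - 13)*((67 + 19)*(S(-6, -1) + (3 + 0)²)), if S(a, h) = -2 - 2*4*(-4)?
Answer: 268320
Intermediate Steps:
S(a, h) = 30 (S(a, h) = -2 - 8*(-4) = -2 - 1*(-32) = -2 + 32 = 30)
(93 - 13)*((67 + 19)*(S(-6, -1) + (3 + 0)²)) = (93 - 13)*((67 + 19)*(30 + (3 + 0)²)) = 80*(86*(30 + 3²)) = 80*(86*(30 + 9)) = 80*(86*39) = 80*3354 = 268320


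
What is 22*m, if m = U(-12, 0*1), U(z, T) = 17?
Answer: 374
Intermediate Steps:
m = 17
22*m = 22*17 = 374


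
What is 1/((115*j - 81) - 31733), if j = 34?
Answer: -1/27904 ≈ -3.5837e-5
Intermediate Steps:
1/((115*j - 81) - 31733) = 1/((115*34 - 81) - 31733) = 1/((3910 - 81) - 31733) = 1/(3829 - 31733) = 1/(-27904) = -1/27904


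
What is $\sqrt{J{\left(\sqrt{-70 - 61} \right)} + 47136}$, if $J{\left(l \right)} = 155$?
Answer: $19 \sqrt{131} \approx 217.46$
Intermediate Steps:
$\sqrt{J{\left(\sqrt{-70 - 61} \right)} + 47136} = \sqrt{155 + 47136} = \sqrt{47291} = 19 \sqrt{131}$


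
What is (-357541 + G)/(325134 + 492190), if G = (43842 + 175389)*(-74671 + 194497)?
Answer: 26269216265/817324 ≈ 32141.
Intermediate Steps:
G = 26269573806 (G = 219231*119826 = 26269573806)
(-357541 + G)/(325134 + 492190) = (-357541 + 26269573806)/(325134 + 492190) = 26269216265/817324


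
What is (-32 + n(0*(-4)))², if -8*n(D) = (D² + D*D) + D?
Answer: 1024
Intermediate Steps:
n(D) = -D²/4 - D/8 (n(D) = -((D² + D*D) + D)/8 = -((D² + D²) + D)/8 = -(2*D² + D)/8 = -(D + 2*D²)/8 = -D²/4 - D/8)
(-32 + n(0*(-4)))² = (-32 - 0*(-4)*(1 + 2*(0*(-4)))/8)² = (-32 - ⅛*0*(1 + 2*0))² = (-32 - ⅛*0*(1 + 0))² = (-32 - ⅛*0*1)² = (-32 + 0)² = (-32)² = 1024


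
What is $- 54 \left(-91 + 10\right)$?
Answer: $4374$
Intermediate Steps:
$- 54 \left(-91 + 10\right) = \left(-54\right) \left(-81\right) = 4374$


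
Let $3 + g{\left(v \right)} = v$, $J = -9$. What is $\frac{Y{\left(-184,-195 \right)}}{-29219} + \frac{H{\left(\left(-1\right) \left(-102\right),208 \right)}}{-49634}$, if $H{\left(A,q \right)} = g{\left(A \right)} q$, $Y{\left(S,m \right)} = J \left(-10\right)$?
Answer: $- \frac{23313258}{55779071} \approx -0.41796$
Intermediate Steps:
$g{\left(v \right)} = -3 + v$
$Y{\left(S,m \right)} = 90$ ($Y{\left(S,m \right)} = \left(-9\right) \left(-10\right) = 90$)
$H{\left(A,q \right)} = q \left(-3 + A\right)$ ($H{\left(A,q \right)} = \left(-3 + A\right) q = q \left(-3 + A\right)$)
$\frac{Y{\left(-184,-195 \right)}}{-29219} + \frac{H{\left(\left(-1\right) \left(-102\right),208 \right)}}{-49634} = \frac{90}{-29219} + \frac{208 \left(-3 - -102\right)}{-49634} = 90 \left(- \frac{1}{29219}\right) + 208 \left(-3 + 102\right) \left(- \frac{1}{49634}\right) = - \frac{90}{29219} + 208 \cdot 99 \left(- \frac{1}{49634}\right) = - \frac{90}{29219} + 20592 \left(- \frac{1}{49634}\right) = - \frac{90}{29219} - \frac{792}{1909} = - \frac{23313258}{55779071}$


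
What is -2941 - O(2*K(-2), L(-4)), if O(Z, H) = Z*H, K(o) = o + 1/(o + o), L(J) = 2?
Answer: -2932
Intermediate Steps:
K(o) = o + 1/(2*o)
O(Z, H) = H*Z
-2941 - O(2*K(-2), L(-4)) = -2941 - 2*2*(-2 + (1/2)/(-2)) = -2941 - 2*2*(-2 + (1/2)*(-1/2)) = -2941 - 2*2*(-2 - 1/4) = -2941 - 2*2*(-9/4) = -2941 - 2*(-9)/2 = -2941 - 1*(-9) = -2941 + 9 = -2932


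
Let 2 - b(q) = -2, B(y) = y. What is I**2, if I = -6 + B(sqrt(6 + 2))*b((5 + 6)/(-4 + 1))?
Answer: 164 - 96*sqrt(2) ≈ 28.236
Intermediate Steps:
b(q) = 4 (b(q) = 2 - 1*(-2) = 2 + 2 = 4)
I = -6 + 8*sqrt(2) (I = -6 + sqrt(6 + 2)*4 = -6 + sqrt(8)*4 = -6 + (2*sqrt(2))*4 = -6 + 8*sqrt(2) ≈ 5.3137)
I**2 = (-6 + 8*sqrt(2))**2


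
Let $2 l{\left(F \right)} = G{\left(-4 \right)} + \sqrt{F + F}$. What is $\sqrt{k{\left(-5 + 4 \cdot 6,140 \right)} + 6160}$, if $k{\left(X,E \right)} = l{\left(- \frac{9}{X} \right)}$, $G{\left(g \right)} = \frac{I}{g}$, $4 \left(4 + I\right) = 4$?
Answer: $\frac{\sqrt{35582326 + 456 i \sqrt{38}}}{76} \approx 78.488 + 0.0031002 i$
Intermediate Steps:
$I = -3$ ($I = -4 + \frac{1}{4} \cdot 4 = -4 + 1 = -3$)
$G{\left(g \right)} = - \frac{3}{g}$
$l{\left(F \right)} = \frac{3}{8} + \frac{\sqrt{2} \sqrt{F}}{2}$ ($l{\left(F \right)} = \frac{- \frac{3}{-4} + \sqrt{F + F}}{2} = \frac{\left(-3\right) \left(- \frac{1}{4}\right) + \sqrt{2 F}}{2} = \frac{\frac{3}{4} + \sqrt{2} \sqrt{F}}{2} = \frac{3}{8} + \frac{\sqrt{2} \sqrt{F}}{2}$)
$k{\left(X,E \right)} = \frac{3}{8} + \frac{3 \sqrt{2} \sqrt{- \frac{1}{X}}}{2}$ ($k{\left(X,E \right)} = \frac{3}{8} + \frac{\sqrt{2} \sqrt{- \frac{9}{X}}}{2} = \frac{3}{8} + \frac{\sqrt{2} \cdot 3 \sqrt{- \frac{1}{X}}}{2} = \frac{3}{8} + \frac{3 \sqrt{2} \sqrt{- \frac{1}{X}}}{2}$)
$\sqrt{k{\left(-5 + 4 \cdot 6,140 \right)} + 6160} = \sqrt{\left(\frac{3}{8} + \frac{3 \sqrt{2} \sqrt{- \frac{1}{-5 + 4 \cdot 6}}}{2}\right) + 6160} = \sqrt{\left(\frac{3}{8} + \frac{3 \sqrt{2} \sqrt{- \frac{1}{-5 + 24}}}{2}\right) + 6160} = \sqrt{\left(\frac{3}{8} + \frac{3 \sqrt{2} \sqrt{- \frac{1}{19}}}{2}\right) + 6160} = \sqrt{\left(\frac{3}{8} + \frac{3 \sqrt{2} \frac{i \sqrt{19}}{19}}{2}\right) + 6160} = \sqrt{\left(\frac{3}{8} + \frac{3 i \sqrt{38}}{38}\right) + 6160} = \sqrt{\frac{49283}{8} + \frac{3 i \sqrt{38}}{38}}$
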